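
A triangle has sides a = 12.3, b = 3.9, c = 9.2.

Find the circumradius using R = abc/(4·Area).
First find the area with Heron's formula.
s = (12.3 + 3.9 + 9.2)/2 = 12.7
Area = √(s(s−a)(s−b)(s−c)) = √(12.7·0.4·8.8·3.5) ≈ √156.464 ≈ 12.5086
abc = 12.3·3.9·9.2 = 441.324
R = abc/(4·Area) ≈ 441.324/(4·12.5086) = 441.324/50.0342 ≈ 8.82044

R = 8.82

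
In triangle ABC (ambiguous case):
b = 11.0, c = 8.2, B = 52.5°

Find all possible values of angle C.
b/sin(B) = c/sin(C)  ⇒  sin(C) = c·sin(B)/b = 8.2·sin(52.5°)/11.0
sin(52.5°) ≈ 0.793353
sin(C) ≈ 8.2·0.793353/11.0 ≈ 6.5055/11.0 ≈ 0.591409
Candidate 1: C₁ = arcsin(0.591409) ≈ 36.257°  →  A = 180° − 52.5° − 36.257° ≈ 91.243° > 0, valid
Candidate 2: C₂ = 180° − C₁ ≈ 143.743°  →  A = 180° − 52.5° − 143.743° ≈ -16.243° ≤ 0, not a valid triangle

C = 36.26° (one solution)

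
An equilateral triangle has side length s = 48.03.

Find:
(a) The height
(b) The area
(a) The height splits the triangle into two 30-60-90 halves: h = s·√3/2 = 48.03·1.73205/2 ≈ 83.1904/2 ≈ 41.5952
(b) Area = (√3/4)·s² = (√3/4)·48.03² = (√3/4)·2306.8809 ≈ 0.433013·2306.8809 ≈ 998.909

Height = 41.6, Area = 998.9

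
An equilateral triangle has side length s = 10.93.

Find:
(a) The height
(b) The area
(a) The height splits the triangle into two 30-60-90 halves: h = s·√3/2 = 10.93·1.73205/2 ≈ 18.9313/2 ≈ 9.46566
(b) Area = (√3/4)·s² = (√3/4)·10.93² = (√3/4)·119.4649 ≈ 0.433013·119.4649 ≈ 51.7298

Height = 9.466, Area = 51.73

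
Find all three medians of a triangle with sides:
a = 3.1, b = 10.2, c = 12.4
Median formula: m_a = ½√(2b² + 2c² − a²) (and cyclically). a² = 9.61, b² = 104.04, c² = 153.76.
m_a = ½√(2·104.04 + 2·153.76 − 9.61) = ½√505.99 ≈ ½·22.4942 ≈ 11.2471
m_b = ½√(2·9.61 + 2·153.76 − 104.04) = ½√222.7 ≈ ½·14.9231 ≈ 7.46157
m_c = ½√(2·9.61 + 2·104.04 − 153.76) = ½√73.54 ≈ ½·8.57555 ≈ 4.28777

m_a = 11.25, m_b = 7.462, m_c = 4.288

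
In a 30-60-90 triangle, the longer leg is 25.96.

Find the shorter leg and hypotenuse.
In a 30-60-90 triangle the sides are in ratio 1 : √3 : 2, so short leg = long leg/√3 and hypotenuse = 2·(short leg).
Short leg = 25.96/√3 ≈ 25.96/1.73205 ≈ 14.988
Hypotenuse = 2·14.988 ≈ 29.976

Short leg = 14.99, Hypotenuse = 29.98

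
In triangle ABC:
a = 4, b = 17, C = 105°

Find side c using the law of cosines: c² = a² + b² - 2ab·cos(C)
c² = 4² + 17² − 2·4·17·cos(105°)
cos(105°) ≈ -0.258819
c² ≈ 16 + 289 − 136·(-0.258819) ≈ 305 + 35.1994 ≈ 340.199
c ≈ √340.199 ≈ 18.4445

c = 18.44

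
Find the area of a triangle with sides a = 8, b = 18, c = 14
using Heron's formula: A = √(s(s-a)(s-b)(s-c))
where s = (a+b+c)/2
s = (8 + 18 + 14)/2 = 40/2 = 20
s − a = 12, s − b = 2, s − c = 6
s(s−a)(s−b)(s−c) = 20·12·2·6 = 2880
Area = √2880 ≈ 53.6656

s = 20.0, Area = 53.67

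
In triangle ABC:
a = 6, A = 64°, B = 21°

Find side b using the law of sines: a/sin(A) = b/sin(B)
a/sin(A) = b/sin(B)  ⇒  b = a·sin(B)/sin(A) = 6·sin(21°)/sin(64°)
sin(21°) ≈ 0.358368, sin(64°) ≈ 0.898794
b ≈ 6·0.358368/0.898794 ≈ 2.15021/0.898794 ≈ 2.39233

b = 2.392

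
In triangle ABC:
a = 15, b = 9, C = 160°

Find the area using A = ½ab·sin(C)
A = ½·a·b·sin(C) = ½·15·9·sin(160°)
sin(160°) ≈ 0.34202
A ≈ ½·135·0.34202 = 67.5·0.34202 ≈ 23.0864

Area = 23.09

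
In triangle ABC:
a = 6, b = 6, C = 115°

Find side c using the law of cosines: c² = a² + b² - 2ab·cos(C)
c² = 6² + 6² − 2·6·6·cos(115°)
cos(115°) ≈ -0.422618
c² ≈ 36 + 36 − 72·(-0.422618) ≈ 72 + 30.4285 ≈ 102.429
c ≈ √102.429 ≈ 10.1207

c = 10.12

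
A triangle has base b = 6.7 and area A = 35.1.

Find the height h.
A = ½·b·h  ⇒  h = 2A/b = 2·35.1/6.7 = 70.2/6.7 ≈ 10.4776

h = 10.48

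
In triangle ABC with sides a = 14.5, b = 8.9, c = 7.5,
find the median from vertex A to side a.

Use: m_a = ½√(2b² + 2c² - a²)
m_a = ½√(2·8.9² + 2·7.5² − 14.5²) = ½√(2·79.21 + 2·56.25 − 210.25) = ½√(158.42 + 112.5 − 210.25) = ½√60.67
√60.67 ≈ 7.78909, so m_a ≈ 3.89455

m_a = 3.895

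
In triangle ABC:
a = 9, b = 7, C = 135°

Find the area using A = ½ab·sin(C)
A = ½·a·b·sin(C) = ½·9·7·sin(135°)
sin(135°) ≈ 0.707107
A ≈ ½·63·0.707107 = 31.5·0.707107 ≈ 22.2739

Area = 22.27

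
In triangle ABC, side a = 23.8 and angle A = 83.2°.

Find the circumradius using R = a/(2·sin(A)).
R = a/(2·sin(A)) = 23.8/(2·sin(83.2°))
sin(83.2°) ≈ 0.992966
R ≈ 23.8/(2·0.992966) = 23.8/1.98593 ≈ 11.9843

R = 11.98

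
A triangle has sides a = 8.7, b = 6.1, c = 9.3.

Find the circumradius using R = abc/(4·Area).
First find the area with Heron's formula.
s = (8.7 + 6.1 + 9.3)/2 = 12.05
Area = √(s(s−a)(s−b)(s−c)) = √(12.05·3.35·5.95·2.75) ≈ √660.513 ≈ 25.7005
abc = 8.7·6.1·9.3 = 493.551
R = abc/(4·Area) ≈ 493.551/(4·25.7005) = 493.551/102.802 ≈ 4.801

R = 4.801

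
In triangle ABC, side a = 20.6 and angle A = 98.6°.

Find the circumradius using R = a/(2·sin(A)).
R = a/(2·sin(A)) = 20.6/(2·sin(98.6°))
sin(98.6°) ≈ 0.988756
R ≈ 20.6/(2·0.988756) = 20.6/1.97751 ≈ 10.4171

R = 10.42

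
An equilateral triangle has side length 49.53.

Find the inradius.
r = Area/s with s the semi-perimeter.
Area = (√3/4)·49.53² = (√3/4)·2453.2209 ≈ 0.433013·2453.2209 ≈ 1062.28
s = 3·49.53/2 = 74.295
r ≈ 1062.28/74.295 ≈ 14.2981
(Equivalently r = side/(2√3) = 49.53/3.4641 ≈ 14.2981.)

r = 14.3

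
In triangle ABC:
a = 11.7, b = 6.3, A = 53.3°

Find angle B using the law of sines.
a/sin(A) = b/sin(B)  ⇒  sin(B) = b·sin(A)/a = 6.3·sin(53.3°)/11.7
sin(53.3°) ≈ 0.801776
sin(B) ≈ 6.3·0.801776/11.7 ≈ 5.05119/11.7 ≈ 0.431725
B = arcsin(0.431725) ≈ 25.5771°
(Since b ≤ a we need B ≤ A, so the obtuse alternative 180° − 25.5771° ≈ 154.423° is rejected.)

B = 25.58°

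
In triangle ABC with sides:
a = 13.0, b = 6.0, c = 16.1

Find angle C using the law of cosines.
c² = a² + b² − 2ab·cos(C)  ⇒  cos(C) = (a² + b² − c²)/(2ab)
cos(C) = (13.0² + 6.0² − 16.1²)/(2·13.0·6.0) = (169 + 36 − 259.21)/156 = -54.21/156 ≈ -0.3475
C = arccos(-0.3475) ≈ 110.334°

C = 110.3°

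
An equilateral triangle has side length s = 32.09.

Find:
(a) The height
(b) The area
(a) The height splits the triangle into two 30-60-90 halves: h = s·√3/2 = 32.09·1.73205/2 ≈ 55.5815/2 ≈ 27.7908
(b) Area = (√3/4)·s² = (√3/4)·32.09² = (√3/4)·1029.7681 ≈ 0.433013·1029.7681 ≈ 445.903

Height = 27.79, Area = 445.9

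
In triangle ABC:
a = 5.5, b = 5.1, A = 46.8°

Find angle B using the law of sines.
a/sin(A) = b/sin(B)  ⇒  sin(B) = b·sin(A)/a = 5.1·sin(46.8°)/5.5
sin(46.8°) ≈ 0.728969
sin(B) ≈ 5.1·0.728969/5.5 ≈ 3.71774/5.5 ≈ 0.675953
B = arcsin(0.675953) ≈ 42.5282°
(Since b ≤ a we need B ≤ A, so the obtuse alternative 180° − 42.5282° ≈ 137.472° is rejected.)

B = 42.53°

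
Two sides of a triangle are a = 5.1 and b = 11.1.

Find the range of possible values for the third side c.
Triangle inequality: |a − b| < c < a + b
|a − b| = |5.1 − 11.1| = 6
a + b = 5.1 + 11.1 = 16.2

6 < c < 16.2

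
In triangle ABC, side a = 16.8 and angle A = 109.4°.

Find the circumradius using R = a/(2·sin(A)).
R = a/(2·sin(A)) = 16.8/(2·sin(109.4°))
sin(109.4°) ≈ 0.943223
R ≈ 16.8/(2·0.943223) = 16.8/1.88645 ≈ 8.90564

R = 8.906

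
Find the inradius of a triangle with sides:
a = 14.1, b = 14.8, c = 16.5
r = Area/s where s is the semi-perimeter.
s = (14.1 + 14.8 + 16.5)/2 = 45.4/2 = 22.7
Area = √(s(s−a)(s−b)(s−c)) = √(22.7·8.6·7.9·6.2) ≈ √9561.88 ≈ 97.7848
r ≈ 97.7848/22.7 ≈ 4.3077

r = 4.308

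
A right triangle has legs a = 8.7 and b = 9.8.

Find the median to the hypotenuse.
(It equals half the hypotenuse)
Hypotenuse c = √(a² + b²) = √(75.69 + 96.04) = √171.73 ≈ 13.1046
Median to hypotenuse = c/2 ≈ 13.1046/2 ≈ 6.55229

Median = 6.552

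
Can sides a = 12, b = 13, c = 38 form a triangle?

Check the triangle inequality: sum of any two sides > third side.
a + b vs c: 12 + 13 = 25 ≤ 38  ✗
a + c vs b: 12 + 38 = 50 > 13  ✓
b + c vs a: 13 + 38 = 51 > 12  ✓

No: 12 + 13 = 25 is not > 38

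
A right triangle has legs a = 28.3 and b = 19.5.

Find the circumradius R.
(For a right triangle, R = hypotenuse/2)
Hypotenuse c = √(a² + b²) = √(800.89 + 380.25) = √1181.14 ≈ 34.3677
R = c/2 ≈ 34.3677/2 ≈ 17.1839

R = 17.18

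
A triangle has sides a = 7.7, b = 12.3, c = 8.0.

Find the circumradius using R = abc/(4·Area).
First find the area with Heron's formula.
s = (7.7 + 12.3 + 8.0)/2 = 14
Area = √(s(s−a)(s−b)(s−c)) = √(14·6.3·1.7·6) ≈ √899.64 ≈ 29.994
abc = 7.7·12.3·8.0 = 757.68
R = abc/(4·Area) ≈ 757.68/(4·29.994) = 757.68/119.976 ≈ 6.31526

R = 6.315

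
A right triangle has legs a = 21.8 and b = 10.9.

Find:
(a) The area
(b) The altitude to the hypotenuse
(a) The legs are perpendicular, so Area = ½·a·b = ½·21.8·10.9 = ½·237.62 = 118.81
(b) Hypotenuse c = √(a² + b²) = √(475.24 + 118.81) = √594.05 ≈ 24.3731
    Area = ½·c·h_c  ⇒  h_c = 2·Area/c = 237.62/24.3731 ≈ 9.74926

Area = 118.81, h_c = 9.749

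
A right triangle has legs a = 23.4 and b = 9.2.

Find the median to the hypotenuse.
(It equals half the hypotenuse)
Hypotenuse c = √(a² + b²) = √(547.56 + 84.64) = √632.2 ≈ 25.1436
Median to hypotenuse = c/2 ≈ 25.1436/2 ≈ 12.5718

Median = 12.57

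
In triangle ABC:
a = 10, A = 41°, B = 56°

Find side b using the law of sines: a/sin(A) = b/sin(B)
a/sin(A) = b/sin(B)  ⇒  b = a·sin(B)/sin(A) = 10·sin(56°)/sin(41°)
sin(56°) ≈ 0.829038, sin(41°) ≈ 0.656059
b ≈ 10·0.829038/0.656059 ≈ 8.29038/0.656059 ≈ 12.6366

b = 12.64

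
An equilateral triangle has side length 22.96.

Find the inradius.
r = Area/s with s the semi-perimeter.
Area = (√3/4)·22.96² = (√3/4)·527.1616 ≈ 0.433013·527.1616 ≈ 228.268
s = 3·22.96/2 = 34.44
r ≈ 228.268/34.44 ≈ 6.62798
(Equivalently r = side/(2√3) = 22.96/3.4641 ≈ 6.62798.)

r = 6.628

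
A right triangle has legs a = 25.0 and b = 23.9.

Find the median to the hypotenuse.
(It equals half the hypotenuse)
Hypotenuse c = √(a² + b²) = √(625 + 571.21) = √1196.21 ≈ 34.5863
Median to hypotenuse = c/2 ≈ 34.5863/2 ≈ 17.2931

Median = 17.29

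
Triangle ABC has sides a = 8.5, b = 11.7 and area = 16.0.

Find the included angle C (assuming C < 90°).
Area = ½·a·b·sin(C)  ⇒  sin(C) = 2·Area/(a·b) = 2·16.0/(8.5·11.7) = 32/99.45 ≈ 0.32177
C = arcsin(0.32177) ≈ 18.77° (taking the acute solution since C < 90°)

C = 18.77°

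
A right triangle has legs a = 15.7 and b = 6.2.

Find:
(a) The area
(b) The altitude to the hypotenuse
(a) The legs are perpendicular, so Area = ½·a·b = ½·15.7·6.2 = ½·97.34 = 48.67
(b) Hypotenuse c = √(a² + b²) = √(246.49 + 38.44) = √284.93 ≈ 16.8799
    Area = ½·c·h_c  ⇒  h_c = 2·Area/c = 97.34/16.8799 ≈ 5.76663

Area = 48.67, h_c = 5.767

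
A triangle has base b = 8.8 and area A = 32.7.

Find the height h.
A = ½·b·h  ⇒  h = 2A/b = 2·32.7/8.8 = 65.4/8.8 ≈ 7.43182

h = 7.432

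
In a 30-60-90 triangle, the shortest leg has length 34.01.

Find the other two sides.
In a 30-60-90 triangle the sides are in ratio 1 : √3 : 2 (short leg : long leg : hypotenuse).
Long leg = 34.01·√3 ≈ 34.01·1.73205 ≈ 58.907
Hypotenuse = 2·34.01 = 68.02

Long leg = 34.01√3 = 58.91, Hypotenuse = 68.02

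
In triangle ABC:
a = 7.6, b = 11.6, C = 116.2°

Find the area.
Two sides and the included angle (SAS): A = ½·a·b·sin(C) = ½·7.6·11.6·sin(116.2°)
sin(116.2°) ≈ 0.897258
A ≈ ½·88.16·0.897258 = 44.08·0.897258 ≈ 39.5511

Area = 39.55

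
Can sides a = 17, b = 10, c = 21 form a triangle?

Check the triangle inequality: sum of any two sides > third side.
a + b vs c: 17 + 10 = 27 > 21  ✓
a + c vs b: 17 + 21 = 38 > 10  ✓
b + c vs a: 10 + 21 = 31 > 17  ✓

Yes, triangle inequality satisfied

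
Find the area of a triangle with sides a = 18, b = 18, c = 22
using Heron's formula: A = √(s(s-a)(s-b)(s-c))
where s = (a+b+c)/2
s = (18 + 18 + 22)/2 = 58/2 = 29
s − a = 11, s − b = 11, s − c = 7
s(s−a)(s−b)(s−c) = 29·11·11·7 = 24563
Area = √24563 ≈ 156.726

s = 29.0, Area = 156.7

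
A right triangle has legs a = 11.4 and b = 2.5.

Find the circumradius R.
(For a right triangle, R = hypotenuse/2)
Hypotenuse c = √(a² + b²) = √(129.96 + 6.25) = √136.21 ≈ 11.6709
R = c/2 ≈ 11.6709/2 ≈ 5.83545

R = 5.835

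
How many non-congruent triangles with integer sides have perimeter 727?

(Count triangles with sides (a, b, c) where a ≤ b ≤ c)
Let a ≤ b ≤ c with a + b + c = 727. The only binding inequality is a + b > c, i.e. 727 − c > c, so c < 727/2; and c ≥ 727/3 since c is the largest side.
So 243 ≤ c ≤ 363. For each c, b runs from ⌈(727 − c)/2⌉ up to c (then a = 727 − b − c satisfies 1 ≤ a ≤ b automatically), giving c − ⌈(727 − c)/2⌉ + 1 choices.
Summing over c: 2 + 3 + 5 + 6 + … + 180 + 182  (121 terms, c = 243, …, 363) = 11102
Check (closed form: nearest integer to p²/48 for even p, (p+3)²/48 for odd p): (727+3)²/48 = 730²/48 = 532900/48 ≈ 11102.08 → 11102

11102 triangles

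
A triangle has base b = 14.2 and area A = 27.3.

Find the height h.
A = ½·b·h  ⇒  h = 2A/b = 2·27.3/14.2 = 54.6/14.2 ≈ 3.84507

h = 3.845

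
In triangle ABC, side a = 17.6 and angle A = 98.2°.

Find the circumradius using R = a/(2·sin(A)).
R = a/(2·sin(A)) = 17.6/(2·sin(98.2°))
sin(98.2°) ≈ 0.989776
R ≈ 17.6/(2·0.989776) = 17.6/1.97955 ≈ 8.8909

R = 8.891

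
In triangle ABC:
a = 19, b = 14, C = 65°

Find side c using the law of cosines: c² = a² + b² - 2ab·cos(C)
c² = 19² + 14² − 2·19·14·cos(65°)
cos(65°) ≈ 0.422618
c² ≈ 361 + 196 − 532·(0.422618) ≈ 557 − 224.833 ≈ 332.167
c ≈ √332.167 ≈ 18.2255

c = 18.23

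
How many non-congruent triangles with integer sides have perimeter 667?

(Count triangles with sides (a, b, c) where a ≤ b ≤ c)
Let a ≤ b ≤ c with a + b + c = 667. The only binding inequality is a + b > c, i.e. 667 − c > c, so c < 667/2; and c ≥ 667/3 since c is the largest side.
So 223 ≤ c ≤ 333. For each c, b runs from ⌈(667 − c)/2⌉ up to c (then a = 667 − b − c satisfies 1 ≤ a ≤ b automatically), giving c − ⌈(667 − c)/2⌉ + 1 choices.
Summing over c: 2 + 3 + 5 + 6 + … + 165 + 167  (111 terms, c = 223, …, 333) = 9352
Check (closed form: nearest integer to p²/48 for even p, (p+3)²/48 for odd p): (667+3)²/48 = 670²/48 = 448900/48 ≈ 9352.08 → 9352

9352 triangles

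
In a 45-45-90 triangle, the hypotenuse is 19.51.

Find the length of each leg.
In a 45-45-90 triangle hypotenuse = leg·√2, so leg = hypotenuse/√2.
Leg = 19.51/√2 ≈ 19.51/1.41421 ≈ 13.7957

Each leg = 13.8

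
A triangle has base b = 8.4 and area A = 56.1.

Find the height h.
A = ½·b·h  ⇒  h = 2A/b = 2·56.1/8.4 = 112.2/8.4 ≈ 13.3571

h = 13.36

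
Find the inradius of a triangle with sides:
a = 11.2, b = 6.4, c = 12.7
r = Area/s where s is the semi-perimeter.
s = (11.2 + 6.4 + 12.7)/2 = 30.3/2 = 15.15
Area = √(s(s−a)(s−b)(s−c)) = √(15.15·3.95·8.75·2.45) ≈ √1282.87 ≈ 35.8172
r ≈ 35.8172/15.15 ≈ 2.36417

r = 2.364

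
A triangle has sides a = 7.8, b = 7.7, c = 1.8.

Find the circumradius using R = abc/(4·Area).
First find the area with Heron's formula.
s = (7.8 + 7.7 + 1.8)/2 = 8.65
Area = √(s(s−a)(s−b)(s−c)) = √(8.65·0.85·0.95·6.85) ≈ √47.8464 ≈ 6.91711
abc = 7.8·7.7·1.8 = 108.108
R = abc/(4·Area) ≈ 108.108/(4·6.91711) = 108.108/27.6684 ≈ 3.90727

R = 3.907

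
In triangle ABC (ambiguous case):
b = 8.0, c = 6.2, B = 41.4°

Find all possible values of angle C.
b/sin(B) = c/sin(C)  ⇒  sin(C) = c·sin(B)/b = 6.2·sin(41.4°)/8.0
sin(41.4°) ≈ 0.661312
sin(C) ≈ 6.2·0.661312/8.0 ≈ 4.10013/8.0 ≈ 0.512517
Candidate 1: C₁ = arcsin(0.512517) ≈ 30.8316°  →  A = 180° − 41.4° − 30.8316° ≈ 107.768° > 0, valid
Candidate 2: C₂ = 180° − C₁ ≈ 149.168°  →  A = 180° − 41.4° − 149.168° ≈ -10.5684° ≤ 0, not a valid triangle

C = 30.83° (one solution)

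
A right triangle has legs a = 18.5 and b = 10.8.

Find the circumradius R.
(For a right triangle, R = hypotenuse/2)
Hypotenuse c = √(a² + b²) = √(342.25 + 116.64) = √458.89 ≈ 21.4217
R = c/2 ≈ 21.4217/2 ≈ 10.7109

R = 10.71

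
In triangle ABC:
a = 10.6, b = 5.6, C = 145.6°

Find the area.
Two sides and the included angle (SAS): A = ½·a·b·sin(C) = ½·10.6·5.6·sin(145.6°)
sin(145.6°) ≈ 0.564967
A ≈ ½·59.36·0.564967 = 29.68·0.564967 ≈ 16.7682

Area = 16.77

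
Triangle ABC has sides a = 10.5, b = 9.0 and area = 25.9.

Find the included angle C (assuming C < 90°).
Area = ½·a·b·sin(C)  ⇒  sin(C) = 2·Area/(a·b) = 2·25.9/(10.5·9.0) = 51.8/94.5 ≈ 0.548148
C = arcsin(0.548148) ≈ 33.2401° (taking the acute solution since C < 90°)

C = 33.24°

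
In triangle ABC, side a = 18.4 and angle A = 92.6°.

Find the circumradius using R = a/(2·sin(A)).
R = a/(2·sin(A)) = 18.4/(2·sin(92.6°))
sin(92.6°) ≈ 0.998971
R ≈ 18.4/(2·0.998971) = 18.4/1.99794 ≈ 9.20948

R = 9.209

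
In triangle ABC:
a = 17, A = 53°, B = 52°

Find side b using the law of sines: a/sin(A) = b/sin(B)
a/sin(A) = b/sin(B)  ⇒  b = a·sin(B)/sin(A) = 17·sin(52°)/sin(53°)
sin(52°) ≈ 0.788011, sin(53°) ≈ 0.798636
b ≈ 17·0.788011/0.798636 ≈ 13.3962/0.798636 ≈ 16.7738

b = 16.77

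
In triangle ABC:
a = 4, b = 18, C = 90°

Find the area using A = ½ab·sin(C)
A = ½·a·b·sin(C) = ½·4·18·sin(90°)
sin(90°) ≈ 1
A ≈ ½·72·1 = 36·1 ≈ 36

Area = 36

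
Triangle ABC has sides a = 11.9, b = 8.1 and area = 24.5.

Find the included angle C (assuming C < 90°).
Area = ½·a·b·sin(C)  ⇒  sin(C) = 2·Area/(a·b) = 2·24.5/(11.9·8.1) = 49/96.39 ≈ 0.508351
C = arcsin(0.508351) ≈ 30.5541° (taking the acute solution since C < 90°)

C = 30.55°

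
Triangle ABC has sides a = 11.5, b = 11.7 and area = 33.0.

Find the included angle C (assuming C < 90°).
Area = ½·a·b·sin(C)  ⇒  sin(C) = 2·Area/(a·b) = 2·33.0/(11.5·11.7) = 66/134.55 ≈ 0.490524
C = arcsin(0.490524) ≈ 29.375° (taking the acute solution since C < 90°)

C = 29.38°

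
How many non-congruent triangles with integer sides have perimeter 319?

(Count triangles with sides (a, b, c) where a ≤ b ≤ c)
Let a ≤ b ≤ c with a + b + c = 319. The only binding inequality is a + b > c, i.e. 319 − c > c, so c < 319/2; and c ≥ 319/3 since c is the largest side.
So 107 ≤ c ≤ 159. For each c, b runs from ⌈(319 − c)/2⌉ up to c (then a = 319 − b − c satisfies 1 ≤ a ≤ b automatically), giving c − ⌈(319 − c)/2⌉ + 1 choices.
Summing over c: 2 + 3 + 5 + 6 + … + 78 + 80  (53 terms, c = 107, …, 159) = 2160
Check (closed form: nearest integer to p²/48 for even p, (p+3)²/48 for odd p): (319+3)²/48 = 322²/48 = 103684/48 ≈ 2160.08 → 2160

2160 triangles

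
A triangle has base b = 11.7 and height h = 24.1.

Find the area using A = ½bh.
A = ½·b·h = ½·11.7·24.1 = ½·281.97 = 140.985

Area = 140.985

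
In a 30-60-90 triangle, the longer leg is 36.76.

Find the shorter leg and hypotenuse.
In a 30-60-90 triangle the sides are in ratio 1 : √3 : 2, so short leg = long leg/√3 and hypotenuse = 2·(short leg).
Short leg = 36.76/√3 ≈ 36.76/1.73205 ≈ 21.2234
Hypotenuse = 2·21.2234 ≈ 42.4468

Short leg = 21.22, Hypotenuse = 42.45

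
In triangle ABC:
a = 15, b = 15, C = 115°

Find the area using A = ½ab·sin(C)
A = ½·a·b·sin(C) = ½·15·15·sin(115°)
sin(115°) ≈ 0.906308
A ≈ ½·225·0.906308 = 112.5·0.906308 ≈ 101.96

Area = 102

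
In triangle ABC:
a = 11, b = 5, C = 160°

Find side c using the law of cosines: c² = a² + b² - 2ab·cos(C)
c² = 11² + 5² − 2·11·5·cos(160°)
cos(160°) ≈ -0.939693
c² ≈ 121 + 25 − 110·(-0.939693) ≈ 146 + 103.366 ≈ 249.366
c ≈ √249.366 ≈ 15.7913

c = 15.79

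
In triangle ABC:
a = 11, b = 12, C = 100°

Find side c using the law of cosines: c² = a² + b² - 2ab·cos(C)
c² = 11² + 12² − 2·11·12·cos(100°)
cos(100°) ≈ -0.173648
c² ≈ 121 + 144 − 264·(-0.173648) ≈ 265 + 45.8431 ≈ 310.843
c ≈ √310.843 ≈ 17.6307

c = 17.63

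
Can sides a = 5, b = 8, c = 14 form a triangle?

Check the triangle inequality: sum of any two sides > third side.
a + b vs c: 5 + 8 = 13 ≤ 14  ✗
a + c vs b: 5 + 14 = 19 > 8  ✓
b + c vs a: 8 + 14 = 22 > 5  ✓

No: 5 + 8 = 13 is not > 14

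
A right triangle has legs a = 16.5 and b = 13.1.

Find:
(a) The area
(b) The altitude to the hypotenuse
(a) The legs are perpendicular, so Area = ½·a·b = ½·16.5·13.1 = ½·216.15 = 108.075
(b) Hypotenuse c = √(a² + b²) = √(272.25 + 171.61) = √443.86 ≈ 21.068
    Area = ½·c·h_c  ⇒  h_c = 2·Area/c = 216.15/21.068 ≈ 10.2596

Area = 108.075, h_c = 10.26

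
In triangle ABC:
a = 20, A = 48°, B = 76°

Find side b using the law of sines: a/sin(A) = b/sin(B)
a/sin(A) = b/sin(B)  ⇒  b = a·sin(B)/sin(A) = 20·sin(76°)/sin(48°)
sin(76°) ≈ 0.970296, sin(48°) ≈ 0.743145
b ≈ 20·0.970296/0.743145 ≈ 19.4059/0.743145 ≈ 26.1132

b = 26.11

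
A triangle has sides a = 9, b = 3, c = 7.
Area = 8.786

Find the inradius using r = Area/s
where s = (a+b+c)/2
s = (9 + 3 + 7)/2 = 19/2 = 9.5
r = Area/s = 8.786/9.5 ≈ 0.924842

r = 0.9248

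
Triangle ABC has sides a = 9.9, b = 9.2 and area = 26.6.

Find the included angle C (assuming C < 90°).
Area = ½·a·b·sin(C)  ⇒  sin(C) = 2·Area/(a·b) = 2·26.6/(9.9·9.2) = 53.2/91.08 ≈ 0.584102
C = arcsin(0.584102) ≈ 35.7396° (taking the acute solution since C < 90°)

C = 35.74°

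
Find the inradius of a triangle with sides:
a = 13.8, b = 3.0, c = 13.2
r = Area/s where s is the semi-perimeter.
s = (13.8 + 3.0 + 13.2)/2 = 30/2 = 15
Area = √(s(s−a)(s−b)(s−c)) = √(15·1.2·12·1.8) ≈ √388.8 ≈ 19.718
r ≈ 19.718/15 ≈ 1.31453

r = 1.315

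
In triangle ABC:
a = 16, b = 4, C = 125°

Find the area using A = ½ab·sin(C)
A = ½·a·b·sin(C) = ½·16·4·sin(125°)
sin(125°) ≈ 0.819152
A ≈ ½·64·0.819152 = 32·0.819152 ≈ 26.2129

Area = 26.21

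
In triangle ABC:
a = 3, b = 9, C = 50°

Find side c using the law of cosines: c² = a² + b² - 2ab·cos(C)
c² = 3² + 9² − 2·3·9·cos(50°)
cos(50°) ≈ 0.642788
c² ≈ 9 + 81 − 54·(0.642788) ≈ 90 − 34.7105 ≈ 55.2895
c ≈ √55.2895 ≈ 7.43569

c = 7.436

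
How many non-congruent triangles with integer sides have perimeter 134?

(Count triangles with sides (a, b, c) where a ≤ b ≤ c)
Let a ≤ b ≤ c with a + b + c = 134. The only binding inequality is a + b > c, i.e. 134 − c > c, so c < 134/2; and c ≥ 134/3 since c is the largest side.
So 45 ≤ c ≤ 66. For each c, b runs from ⌈(134 − c)/2⌉ up to c (then a = 134 − b − c satisfies 1 ≤ a ≤ b automatically), giving c − ⌈(134 − c)/2⌉ + 1 choices.
Summing over c: 1 + 3 + 4 + 6 + … + 31 + 33  (22 terms, c = 45, …, 66) = 374
Check (closed form: nearest integer to p²/48 for even p, (p+3)²/48 for odd p): 134²/48 = 17956/48 ≈ 374.08 → 374

374 triangles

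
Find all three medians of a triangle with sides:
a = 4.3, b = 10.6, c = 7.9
Median formula: m_a = ½√(2b² + 2c² − a²) (and cyclically). a² = 18.49, b² = 112.36, c² = 62.41.
m_a = ½√(2·112.36 + 2·62.41 − 18.49) = ½√331.05 ≈ ½·18.1948 ≈ 9.09739
m_b = ½√(2·18.49 + 2·62.41 − 112.36) = ½√49.44 ≈ ½·7.03136 ≈ 3.51568
m_c = ½√(2·18.49 + 2·112.36 − 62.41) = ½√199.29 ≈ ½·14.117 ≈ 7.05851

m_a = 9.097, m_b = 3.516, m_c = 7.059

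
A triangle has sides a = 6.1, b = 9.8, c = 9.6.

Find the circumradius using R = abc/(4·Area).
First find the area with Heron's formula.
s = (6.1 + 9.8 + 9.6)/2 = 12.75
Area = √(s(s−a)(s−b)(s−c)) = √(12.75·6.65·2.95·3.15) ≈ √787.888 ≈ 28.0693
abc = 6.1·9.8·9.6 = 573.888
R = abc/(4·Area) ≈ 573.888/(4·28.0693) = 573.888/112.277 ≈ 5.11134

R = 5.111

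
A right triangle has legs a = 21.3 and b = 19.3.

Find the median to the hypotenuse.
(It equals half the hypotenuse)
Hypotenuse c = √(a² + b²) = √(453.69 + 372.49) = √826.18 ≈ 28.7433
Median to hypotenuse = c/2 ≈ 28.7433/2 ≈ 14.3717

Median = 14.37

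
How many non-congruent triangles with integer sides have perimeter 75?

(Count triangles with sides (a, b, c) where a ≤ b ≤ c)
Let a ≤ b ≤ c with a + b + c = 75. The only binding inequality is a + b > c, i.e. 75 − c > c, so c < 75/2; and c ≥ 75/3 since c is the largest side.
So 25 ≤ c ≤ 37. For each c, b runs from ⌈(75 − c)/2⌉ up to c (then a = 75 − b − c satisfies 1 ≤ a ≤ b automatically), giving c − ⌈(75 − c)/2⌉ + 1 choices.
Summing over c: 1 + 2 + 4 + 5 + … + 17 + 19  (13 terms, c = 25, …, 37) = 127
Check (closed form: nearest integer to p²/48 for even p, (p+3)²/48 for odd p): (75+3)²/48 = 78²/48 = 6084/48 ≈ 126.75 → 127

127 triangles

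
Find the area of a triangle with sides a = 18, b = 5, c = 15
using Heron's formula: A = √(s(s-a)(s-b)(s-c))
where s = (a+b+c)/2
s = (18 + 5 + 15)/2 = 38/2 = 19
s − a = 1, s − b = 14, s − c = 4
s(s−a)(s−b)(s−c) = 19·1·14·4 = 1064
Area = √1064 ≈ 32.619

s = 19.0, Area = 32.62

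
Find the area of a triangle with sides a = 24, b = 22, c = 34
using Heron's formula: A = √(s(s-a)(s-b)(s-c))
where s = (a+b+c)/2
s = (24 + 22 + 34)/2 = 80/2 = 40
s − a = 16, s − b = 18, s − c = 6
s(s−a)(s−b)(s−c) = 40·16·18·6 = 69120
Area = √69120 ≈ 262.907

s = 40.0, Area = 262.9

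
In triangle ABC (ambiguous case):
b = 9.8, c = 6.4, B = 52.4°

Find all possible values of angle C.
b/sin(B) = c/sin(C)  ⇒  sin(C) = c·sin(B)/b = 6.4·sin(52.4°)/9.8
sin(52.4°) ≈ 0.79229
sin(C) ≈ 6.4·0.79229/9.8 ≈ 5.07065/9.8 ≈ 0.517414
Candidate 1: C₁ = arcsin(0.517414) ≈ 31.1589°  →  A = 180° − 52.4° − 31.1589° ≈ 96.4411° > 0, valid
Candidate 2: C₂ = 180° − C₁ ≈ 148.841°  →  A = 180° − 52.4° − 148.841° ≈ -21.2411° ≤ 0, not a valid triangle

C = 31.16° (one solution)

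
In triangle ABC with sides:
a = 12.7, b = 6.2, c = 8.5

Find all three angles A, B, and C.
Law of cosines for each angle (a² = 161.29, b² = 38.44, c² = 72.25):
cos(A) = (b² + c² − a²)/(2bc) = (38.44 + 72.25 − 161.29)/(2·6.2·8.5) = -50.6/105.4 ≈ -0.480076  ⇒  A ≈ 118.69°
cos(B) = (a² + c² − b²)/(2ac) = (161.29 + 72.25 − 38.44)/(2·12.7·8.5) = 195.1/215.9 ≈ 0.903659  ⇒  B ≈ 25.3567°
cos(C) = (a² + b² − c²)/(2ab) = (161.29 + 38.44 − 72.25)/(2·12.7·6.2) = 127.48/157.48 ≈ 0.8095  ⇒  C ≈ 35.9529°
Check: A + B + C ≈ 180°

A = 118.7°, B = 25.36°, C = 35.95°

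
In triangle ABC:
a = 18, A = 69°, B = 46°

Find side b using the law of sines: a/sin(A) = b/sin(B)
a/sin(A) = b/sin(B)  ⇒  b = a·sin(B)/sin(A) = 18·sin(46°)/sin(69°)
sin(46°) ≈ 0.71934, sin(69°) ≈ 0.93358
b ≈ 18·0.71934/0.93358 ≈ 12.9481/0.93358 ≈ 13.8693

b = 13.87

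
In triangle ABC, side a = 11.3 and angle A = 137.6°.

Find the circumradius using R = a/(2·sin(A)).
R = a/(2·sin(A)) = 11.3/(2·sin(137.6°))
sin(137.6°) ≈ 0.674302
R ≈ 11.3/(2·0.674302) = 11.3/1.3486 ≈ 8.37903

R = 8.379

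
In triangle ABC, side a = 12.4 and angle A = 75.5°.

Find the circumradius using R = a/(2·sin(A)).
R = a/(2·sin(A)) = 12.4/(2·sin(75.5°))
sin(75.5°) ≈ 0.968148
R ≈ 12.4/(2·0.968148) = 12.4/1.9363 ≈ 6.40398

R = 6.404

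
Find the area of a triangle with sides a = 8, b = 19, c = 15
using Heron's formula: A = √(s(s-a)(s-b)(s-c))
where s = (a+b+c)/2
s = (8 + 19 + 15)/2 = 42/2 = 21
s − a = 13, s − b = 2, s − c = 6
s(s−a)(s−b)(s−c) = 21·13·2·6 = 3276
Area = √3276 ≈ 57.2364

s = 21.0, Area = 57.24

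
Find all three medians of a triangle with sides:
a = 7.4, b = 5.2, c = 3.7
Median formula: m_a = ½√(2b² + 2c² − a²) (and cyclically). a² = 54.76, b² = 27.04, c² = 13.69.
m_a = ½√(2·27.04 + 2·13.69 − 54.76) = ½√26.7 ≈ ½·5.1672 ≈ 2.5836
m_b = ½√(2·54.76 + 2·13.69 − 27.04) = ½√109.86 ≈ ½·10.4814 ≈ 5.24071
m_c = ½√(2·54.76 + 2·27.04 − 13.69) = ½√149.91 ≈ ½·12.2438 ≈ 6.12189

m_a = 2.584, m_b = 5.241, m_c = 6.122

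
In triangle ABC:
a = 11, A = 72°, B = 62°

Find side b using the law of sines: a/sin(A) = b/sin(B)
a/sin(A) = b/sin(B)  ⇒  b = a·sin(B)/sin(A) = 11·sin(62°)/sin(72°)
sin(62°) ≈ 0.882948, sin(72°) ≈ 0.951057
b ≈ 11·0.882948/0.951057 ≈ 9.71242/0.951057 ≈ 10.2122

b = 10.21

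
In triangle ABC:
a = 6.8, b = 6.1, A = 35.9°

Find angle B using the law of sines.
a/sin(A) = b/sin(B)  ⇒  sin(B) = b·sin(A)/a = 6.1·sin(35.9°)/6.8
sin(35.9°) ≈ 0.586372
sin(B) ≈ 6.1·0.586372/6.8 ≈ 3.57687/6.8 ≈ 0.52601
B = arcsin(0.52601) ≈ 31.7363°
(Since b ≤ a we need B ≤ A, so the obtuse alternative 180° − 31.7363° ≈ 148.264° is rejected.)

B = 31.74°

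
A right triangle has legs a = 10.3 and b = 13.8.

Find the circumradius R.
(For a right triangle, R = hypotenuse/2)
Hypotenuse c = √(a² + b²) = √(106.09 + 190.44) = √296.53 ≈ 17.22
R = c/2 ≈ 17.22/2 ≈ 8.61002

R = 8.61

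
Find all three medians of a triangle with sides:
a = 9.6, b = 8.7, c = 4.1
Median formula: m_a = ½√(2b² + 2c² − a²) (and cyclically). a² = 92.16, b² = 75.69, c² = 16.81.
m_a = ½√(2·75.69 + 2·16.81 − 92.16) = ½√92.84 ≈ ½·9.63535 ≈ 4.81768
m_b = ½√(2·92.16 + 2·16.81 − 75.69) = ½√142.25 ≈ ½·11.9269 ≈ 5.96343
m_c = ½√(2·92.16 + 2·75.69 − 16.81) = ½√318.89 ≈ ½·17.8575 ≈ 8.92875

m_a = 4.818, m_b = 5.963, m_c = 8.929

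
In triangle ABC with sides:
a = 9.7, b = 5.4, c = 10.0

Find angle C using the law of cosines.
c² = a² + b² − 2ab·cos(C)  ⇒  cos(C) = (a² + b² − c²)/(2ab)
cos(C) = (9.7² + 5.4² − 10.0²)/(2·9.7·5.4) = (94.09 + 29.16 − 100)/104.76 = 23.25/104.76 ≈ 0.221936
C = arccos(0.221936) ≈ 77.1772°

C = 77.18°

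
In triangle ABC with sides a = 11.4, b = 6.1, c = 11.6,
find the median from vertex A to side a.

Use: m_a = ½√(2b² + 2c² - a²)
m_a = ½√(2·6.1² + 2·11.6² − 11.4²) = ½√(2·37.21 + 2·134.56 − 129.96) = ½√(74.42 + 269.12 − 129.96) = ½√213.58
√213.58 ≈ 14.6144, so m_a ≈ 7.30719

m_a = 7.307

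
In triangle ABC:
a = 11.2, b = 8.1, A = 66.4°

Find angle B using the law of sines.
a/sin(A) = b/sin(B)  ⇒  sin(B) = b·sin(A)/a = 8.1·sin(66.4°)/11.2
sin(66.4°) ≈ 0.916363
sin(B) ≈ 8.1·0.916363/11.2 ≈ 7.42254/11.2 ≈ 0.662727
B = arcsin(0.662727) ≈ 41.5082°
(Since b ≤ a we need B ≤ A, so the obtuse alternative 180° − 41.5082° ≈ 138.492° is rejected.)

B = 41.51°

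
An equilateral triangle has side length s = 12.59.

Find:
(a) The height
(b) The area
(a) The height splits the triangle into two 30-60-90 halves: h = s·√3/2 = 12.59·1.73205/2 ≈ 21.8065/2 ≈ 10.9033
(b) Area = (√3/4)·s² = (√3/4)·12.59² = (√3/4)·158.5081 ≈ 0.433013·158.5081 ≈ 68.636

Height = 10.9, Area = 68.64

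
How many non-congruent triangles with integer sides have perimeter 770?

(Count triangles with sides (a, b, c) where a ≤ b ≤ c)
Let a ≤ b ≤ c with a + b + c = 770. The only binding inequality is a + b > c, i.e. 770 − c > c, so c < 770/2; and c ≥ 770/3 since c is the largest side.
So 257 ≤ c ≤ 384. For each c, b runs from ⌈(770 − c)/2⌉ up to c (then a = 770 − b − c satisfies 1 ≤ a ≤ b automatically), giving c − ⌈(770 − c)/2⌉ + 1 choices.
Summing over c: 1 + 3 + 4 + 6 + … + 190 + 192  (128 terms, c = 257, …, 384) = 12352
Check (closed form: nearest integer to p²/48 for even p, (p+3)²/48 for odd p): 770²/48 = 592900/48 ≈ 12352.08 → 12352

12352 triangles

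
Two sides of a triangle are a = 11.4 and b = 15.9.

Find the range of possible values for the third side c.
Triangle inequality: |a − b| < c < a + b
|a − b| = |11.4 − 15.9| = 4.5
a + b = 11.4 + 15.9 = 27.3

4.5 < c < 27.3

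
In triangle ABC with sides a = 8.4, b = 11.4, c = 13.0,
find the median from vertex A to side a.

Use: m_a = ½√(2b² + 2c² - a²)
m_a = ½√(2·11.4² + 2·13.0² − 8.4²) = ½√(2·129.96 + 2·169 − 70.56) = ½√(259.92 + 338 − 70.56) = ½√527.36
√527.36 ≈ 22.9643, so m_a ≈ 11.4822

m_a = 11.48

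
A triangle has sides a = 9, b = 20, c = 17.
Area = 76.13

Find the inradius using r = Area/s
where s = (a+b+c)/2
s = (9 + 20 + 17)/2 = 46/2 = 23
r = Area/s = 76.13/23 ≈ 3.31

r = 3.31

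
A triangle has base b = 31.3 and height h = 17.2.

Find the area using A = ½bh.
A = ½·b·h = ½·31.3·17.2 = ½·538.36 = 269.18

Area = 269.18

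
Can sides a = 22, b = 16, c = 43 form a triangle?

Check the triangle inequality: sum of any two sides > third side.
a + b vs c: 22 + 16 = 38 ≤ 43  ✗
a + c vs b: 22 + 43 = 65 > 16  ✓
b + c vs a: 16 + 43 = 59 > 22  ✓

No: 22 + 16 = 38 is not > 43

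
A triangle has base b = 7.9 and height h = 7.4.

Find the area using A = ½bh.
A = ½·b·h = ½·7.9·7.4 = ½·58.46 = 29.23

Area = 29.23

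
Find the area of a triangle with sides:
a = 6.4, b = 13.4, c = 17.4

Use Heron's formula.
s = (6.4 + 13.4 + 17.4)/2 = 37.2/2 = 18.6
s − a = 12.2, s − b = 5.2, s − c = 1.2
s(s−a)(s−b)(s−c) = 18.6·12.2·5.2·1.2 ≈ 1415.98
Area = √1415.98 ≈ 37.6295

Area = 37.63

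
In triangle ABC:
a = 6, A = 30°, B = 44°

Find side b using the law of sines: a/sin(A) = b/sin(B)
a/sin(A) = b/sin(B)  ⇒  b = a·sin(B)/sin(A) = 6·sin(44°)/sin(30°)
sin(44°) ≈ 0.694658, sin(30°) ≈ 0.5
b ≈ 6·0.694658/0.5 ≈ 4.16795/0.5 ≈ 8.3359

b = 8.336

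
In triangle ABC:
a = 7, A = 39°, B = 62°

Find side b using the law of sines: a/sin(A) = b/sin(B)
a/sin(A) = b/sin(B)  ⇒  b = a·sin(B)/sin(A) = 7·sin(62°)/sin(39°)
sin(62°) ≈ 0.882948, sin(39°) ≈ 0.62932
b ≈ 7·0.882948/0.62932 ≈ 6.18063/0.62932 ≈ 9.82112

b = 9.821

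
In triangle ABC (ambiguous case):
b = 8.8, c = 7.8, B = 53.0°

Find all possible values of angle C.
b/sin(B) = c/sin(C)  ⇒  sin(C) = c·sin(B)/b = 7.8·sin(53.0°)/8.8
sin(53.0°) ≈ 0.798636
sin(C) ≈ 7.8·0.798636/8.8 ≈ 6.22936/8.8 ≈ 0.707881
Candidate 1: C₁ = arcsin(0.707881) ≈ 45.0628°  →  A = 180° − 53.0° − 45.0628° ≈ 81.9372° > 0, valid
Candidate 2: C₂ = 180° − C₁ ≈ 134.937°  →  A = 180° − 53.0° − 134.937° ≈ -7.9372° ≤ 0, not a valid triangle

C = 45.06° (one solution)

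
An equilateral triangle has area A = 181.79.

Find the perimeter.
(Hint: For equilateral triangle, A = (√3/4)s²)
A = (√3/4)s²  ⇒  s² = 4A/√3 = 4·181.79/√3 = 727.16/1.73205 ≈ 419.826
s ≈ √419.826 ≈ 20.4897
Perimeter = 3s ≈ 3·20.4897 ≈ 61.469

Perimeter = 61.47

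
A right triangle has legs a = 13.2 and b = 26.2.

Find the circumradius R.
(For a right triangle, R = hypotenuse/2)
Hypotenuse c = √(a² + b²) = √(174.24 + 686.44) = √860.68 ≈ 29.3373
R = c/2 ≈ 29.3373/2 ≈ 14.6687

R = 14.67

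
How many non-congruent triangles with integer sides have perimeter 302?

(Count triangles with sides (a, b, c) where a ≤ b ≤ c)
Let a ≤ b ≤ c with a + b + c = 302. The only binding inequality is a + b > c, i.e. 302 − c > c, so c < 302/2; and c ≥ 302/3 since c is the largest side.
So 101 ≤ c ≤ 150. For each c, b runs from ⌈(302 − c)/2⌉ up to c (then a = 302 − b − c satisfies 1 ≤ a ≤ b automatically), giving c − ⌈(302 − c)/2⌉ + 1 choices.
Summing over c: 1 + 3 + 4 + 6 + … + 73 + 75  (50 terms, c = 101, …, 150) = 1900
Check (closed form: nearest integer to p²/48 for even p, (p+3)²/48 for odd p): 302²/48 = 91204/48 ≈ 1900.08 → 1900

1900 triangles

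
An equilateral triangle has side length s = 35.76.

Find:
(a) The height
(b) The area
(a) The height splits the triangle into two 30-60-90 halves: h = s·√3/2 = 35.76·1.73205/2 ≈ 61.9381/2 ≈ 30.9691
(b) Area = (√3/4)·s² = (√3/4)·35.76² = (√3/4)·1278.7776 ≈ 0.433013·1278.7776 ≈ 553.727

Height = 30.97, Area = 553.7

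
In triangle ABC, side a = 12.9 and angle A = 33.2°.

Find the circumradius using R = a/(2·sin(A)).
R = a/(2·sin(A)) = 12.9/(2·sin(33.2°))
sin(33.2°) ≈ 0.547563
R ≈ 12.9/(2·0.547563) = 12.9/1.09513 ≈ 11.7795

R = 11.78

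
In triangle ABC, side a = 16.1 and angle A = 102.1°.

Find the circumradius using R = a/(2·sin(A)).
R = a/(2·sin(A)) = 16.1/(2·sin(102.1°))
sin(102.1°) ≈ 0.977783
R ≈ 16.1/(2·0.977783) = 16.1/1.95557 ≈ 8.23291

R = 8.233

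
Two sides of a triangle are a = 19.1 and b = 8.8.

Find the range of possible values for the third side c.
Triangle inequality: |a − b| < c < a + b
|a − b| = |19.1 − 8.8| = 10.3
a + b = 19.1 + 8.8 = 27.9

10.3 < c < 27.9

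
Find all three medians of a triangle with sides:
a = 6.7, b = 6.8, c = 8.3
Median formula: m_a = ½√(2b² + 2c² − a²) (and cyclically). a² = 44.89, b² = 46.24, c² = 68.89.
m_a = ½√(2·46.24 + 2·68.89 − 44.89) = ½√185.37 ≈ ½·13.6151 ≈ 6.80753
m_b = ½√(2·44.89 + 2·68.89 − 46.24) = ½√181.32 ≈ ½·13.4655 ≈ 6.73276
m_c = ½√(2·44.89 + 2·46.24 − 68.89) = ½√113.37 ≈ ½·10.6475 ≈ 5.32377

m_a = 6.808, m_b = 6.733, m_c = 5.324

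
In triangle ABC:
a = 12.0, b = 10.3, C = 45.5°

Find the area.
Two sides and the included angle (SAS): A = ½·a·b·sin(C) = ½·12.0·10.3·sin(45.5°)
sin(45.5°) ≈ 0.71325
A ≈ ½·123.6·0.71325 = 61.8·0.71325 ≈ 44.0789

Area = 44.08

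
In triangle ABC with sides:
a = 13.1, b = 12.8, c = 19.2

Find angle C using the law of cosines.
c² = a² + b² − 2ab·cos(C)  ⇒  cos(C) = (a² + b² − c²)/(2ab)
cos(C) = (13.1² + 12.8² − 19.2²)/(2·13.1·12.8) = (171.61 + 163.84 − 368.64)/335.36 = -33.19/335.36 ≈ -0.0989683
C = arccos(-0.0989683) ≈ 95.6798°

C = 95.68°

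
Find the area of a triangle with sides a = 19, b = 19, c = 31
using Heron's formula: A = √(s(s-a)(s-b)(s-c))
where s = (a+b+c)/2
s = (19 + 19 + 31)/2 = 69/2 = 34.5
s − a = 15.5, s − b = 15.5, s − c = 3.5
s(s−a)(s−b)(s−c) = 34.5·15.5·15.5·3.5 = 29010.1875
Area = √29010.1875 ≈ 170.324

s = 34.5, Area = 170.3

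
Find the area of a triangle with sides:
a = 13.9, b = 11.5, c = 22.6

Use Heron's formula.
s = (13.9 + 11.5 + 22.6)/2 = 48/2 = 24
s − a = 10.1, s − b = 12.5, s − c = 1.4
s(s−a)(s−b)(s−c) = 24·10.1·12.5·1.4 ≈ 4242
Area = √4242 ≈ 65.1306

Area = 65.13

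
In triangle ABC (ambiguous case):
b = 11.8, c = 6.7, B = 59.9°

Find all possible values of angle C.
b/sin(B) = c/sin(C)  ⇒  sin(C) = c·sin(B)/b = 6.7·sin(59.9°)/11.8
sin(59.9°) ≈ 0.865151
sin(C) ≈ 6.7·0.865151/11.8 ≈ 5.79651/11.8 ≈ 0.49123
Candidate 1: C₁ = arcsin(0.49123) ≈ 29.4215°  →  A = 180° − 59.9° − 29.4215° ≈ 90.6785° > 0, valid
Candidate 2: C₂ = 180° − C₁ ≈ 150.579°  →  A = 180° − 59.9° − 150.579° ≈ -30.4785° ≤ 0, not a valid triangle

C = 29.42° (one solution)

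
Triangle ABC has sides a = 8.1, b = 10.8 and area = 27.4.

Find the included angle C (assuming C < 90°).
Area = ½·a·b·sin(C)  ⇒  sin(C) = 2·Area/(a·b) = 2·27.4/(8.1·10.8) = 54.8/87.48 ≈ 0.626429
C = arcsin(0.626429) ≈ 38.7871° (taking the acute solution since C < 90°)

C = 38.79°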